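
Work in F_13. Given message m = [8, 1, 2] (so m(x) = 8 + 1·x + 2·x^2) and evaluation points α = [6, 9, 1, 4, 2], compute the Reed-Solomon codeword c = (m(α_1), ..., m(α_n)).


c = [8, 10, 11, 5, 5]

Message polynomial: m(x) = 8 + 1·x + 2·x^2 (mod 13).
For each evaluation point α_i, compute m(α_i) mod 13:
  α_1 = 6: Horner steps 2 → 0 → 8, so m(6) = 8.
  α_2 = 9: Horner steps 2 → 6 → 10, so m(9) = 10.
  α_3 = 1: Horner steps 2 → 3 → 11, so m(1) = 11.
  α_4 = 4: Horner steps 2 → 9 → 5, so m(4) = 5.
  α_5 = 2: Horner steps 2 → 5 → 5, so m(2) = 5.
Codeword c = [8, 10, 11, 5, 5] ∈ F_13^5.


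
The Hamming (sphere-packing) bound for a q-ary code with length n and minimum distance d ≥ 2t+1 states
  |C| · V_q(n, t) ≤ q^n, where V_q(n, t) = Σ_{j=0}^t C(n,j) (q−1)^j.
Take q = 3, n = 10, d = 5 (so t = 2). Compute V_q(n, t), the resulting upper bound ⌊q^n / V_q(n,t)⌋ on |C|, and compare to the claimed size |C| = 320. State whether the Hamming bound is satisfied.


V_q(n, t) = 201, q^n = 59049, Hamming bound = 293, |C| = 320 > bound (violated).

Step 1: Compute V_q(n, t) = Σ_{j=0}^2 C(n, j) (q−1)^j.
  j = 0: C(10,0)·(2)^0 = 1·1 = 1.
  j = 1: C(10,1)·(2)^1 = 10·2 = 20.
  j = 2: C(10,2)·(2)^2 = 45·4 = 180.
  V_q(n, t) = 1 + 20 + 180 = 201.
Step 2: q^n = 3^10 = 59049.
Step 3: Hamming bound ⌊q^n / V_q(n,t)⌋ = ⌊59049/201⌋ = 293.
Step 4: Compare |C| = 320 to 293: violated.
The claimed |C| lies above the Hamming bound, so no 3-ary code of length 10 with d ≥ 5 can have 320 codewords.


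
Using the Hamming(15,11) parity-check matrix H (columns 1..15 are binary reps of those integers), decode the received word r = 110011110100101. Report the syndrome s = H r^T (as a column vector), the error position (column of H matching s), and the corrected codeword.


s = (0, 1, 1, 1)^T, error position = 7, corrected codeword c = 110011010100101

Compute s = H r^T mod 2 one row at a time:
  s_1 = 1 + 0 + 1 + 0 + 0 + 1 + 0 + 1 = 4 ≡ 0 (mod 2).
  s_2 = 0 + 1 + 1 + 1 + 0 + 1 + 0 + 1 = 5 ≡ 1 (mod 2).
  s_3 = 1 + 0 + 1 + 1 + 1 + 0 + 0 + 1 = 5 ≡ 1 (mod 2).
  s_4 = 1 + 0 + 1 + 1 + 0 + 0 + 1 + 1 = 5 ≡ 1 (mod 2).
s = (0, 1, 1, 1)^T — this equals column 7 of H (binary 0111), so error is at position 7.
Correct: flip bit 7 of r = 110011110100101 to get c = 110011010100101.


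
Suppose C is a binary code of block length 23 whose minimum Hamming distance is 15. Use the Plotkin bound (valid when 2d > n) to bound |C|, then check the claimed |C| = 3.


Plotkin bound M ≤ 4; given |C| = 3 ≤ bound (satisfied).

Check applicability: 2d = 30, n = 23.
2d − n = 7 > 0, so Plotkin applies.
Compute d/(2d−n) = 15/7 ≈ 2.1429.
⌊d/(2d−n)⌋ = 2.
Plotkin bound: M ≤ 2·2 = 4.
Given |C| = 3, check: satisfied.
This |C| is below the Plotkin bound.


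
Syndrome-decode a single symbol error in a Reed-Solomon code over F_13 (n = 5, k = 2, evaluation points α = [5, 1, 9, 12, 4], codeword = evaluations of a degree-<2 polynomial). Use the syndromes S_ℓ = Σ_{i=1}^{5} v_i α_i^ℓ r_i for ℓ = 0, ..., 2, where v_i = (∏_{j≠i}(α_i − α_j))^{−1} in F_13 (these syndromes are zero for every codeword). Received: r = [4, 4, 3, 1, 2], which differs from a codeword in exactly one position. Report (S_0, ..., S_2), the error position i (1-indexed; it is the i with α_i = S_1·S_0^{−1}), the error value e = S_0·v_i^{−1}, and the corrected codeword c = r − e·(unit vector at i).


S = (9, 6, 4), error at position 1, error magnitude e = 7, c = [10, 4, 3, 1, 2].

Step 1: column multipliers v_i = (∏_{j≠i}(α_i − α_j))^{−1} mod 13.
  i = 1 (α = 5): (5−1)(5−9)(5−12)(5−4) = 4·(−4)·(−7)·1 = 112 ≡ 8, so v_1 = 8^{−1} = 5 (mod 13).
  i = 2 (α = 1): (1−5)(1−9)(1−12)(1−4) = (−4)·(−8)·(−11)·(−3) = 1056 ≡ 3, so v_2 = 3^{−1} = 9 (mod 13).
  i = 3 (α = 9): (9−5)(9−1)(9−12)(9−4) = 4·8·(−3)·5 = −480 ≡ 1, so v_3 = 1^{−1} = 1 (mod 13).
  i = 4 (α = 12): (12−5)(12−1)(12−9)(12−4) = 7·11·3·8 = 1848 ≡ 2, so v_4 = 2^{−1} = 7 (mod 13).
  i = 5 (α = 4): (4−5)(4−1)(4−9)(4−12) = (−1)·3·(−5)·(−8) = −120 ≡ 10, so v_5 = 10^{−1} = 4 (mod 13).
  v = [5, 9, 1, 7, 4].
Step 2: syndromes of r = [4, 4, 3, 1, 2] (all sums mod 13).
  S_0 = Σ v_i r_i = 5·4 + 9·4 + 1·3 + 7·1 + 4·2 = 74 ≡ 9.
  S_1 = Σ v_i α_i r_i = 5·5·4 + 9·1·4 + 1·9·3 + 7·12·1 + 4·4·2 = 279 ≡ 6.
  α_i^2 mod 13 = [12, 1, 3, 1, 3].
  S_2 = Σ v_i α_i^2 r_i = 5·12·4 + 9·1·4 + 1·3·3 + 7·1·1 + 4·3·2 = 316 ≡ 4.
  S = (9, 6, 4) ≠ 0, so r is not a codeword (an error is present).
Step 3: locate the error. For a single error e at position i, S_ℓ = v_i·e·α_i^ℓ, so α_err = S_1/S_0.
  S_0^{−1} = 9^{−1} = 3 (mod 13), so α_err = 6·3 = 18 ≡ 5 = α_1. Error position i = 1.
  Consistency check: S_2/S_1 = 4·11 = 44 ≡ 5 = α_err ✓ (single-error assumption holds).
Step 4: error magnitude e = S_0/v_1 = S_0·∏_{j≠1}(α_1 − α_j) = 9·8 = 72 ≡ 7 (mod 13).
Step 5: correct position 1: c_1 = r_1 − e = 4 − 7 ≡ 10 (mod 13). Hence c = [10, 4, 3, 1, 2].
  Check: interpolating c through the α_i gives m(x) = 9 + 8·x (degree < 2) with m(α_i) = c_i for every i, so c is indeed a codeword.


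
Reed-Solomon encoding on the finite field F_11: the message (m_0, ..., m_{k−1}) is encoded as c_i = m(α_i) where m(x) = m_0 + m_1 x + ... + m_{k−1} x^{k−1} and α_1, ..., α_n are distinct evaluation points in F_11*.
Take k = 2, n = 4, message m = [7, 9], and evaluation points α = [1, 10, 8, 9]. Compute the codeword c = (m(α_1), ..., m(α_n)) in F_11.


c = [5, 9, 2, 0]

Message polynomial: m(x) = 7 + 9·x (mod 11).
For each evaluation point α_i, compute m(α_i) mod 11:
  α_1 = 1: Horner steps 9 → 5, so m(1) = 5.
  α_2 = 10: Horner steps 9 → 9, so m(10) = 9.
  α_3 = 8: Horner steps 9 → 2, so m(8) = 2.
  α_4 = 9: Horner steps 9 → 0, so m(9) = 0.
Codeword c = [5, 9, 2, 0] ∈ F_11^4.


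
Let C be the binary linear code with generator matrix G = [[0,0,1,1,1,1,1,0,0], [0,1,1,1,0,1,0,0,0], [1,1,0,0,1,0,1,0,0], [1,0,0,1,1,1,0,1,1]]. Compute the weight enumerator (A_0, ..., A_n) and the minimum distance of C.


Weight distribution: A_0 = 1, A_1 = 1, A_3 = 1, A_4 = 3, A_5 = 5, A_6 = 4, A_7 = 1. Minimum distance d = 1.

Enumerate all 2^4 = 16 messages m ∈ F_2^4.
For each, compute codeword c = mG in F_2^9, then tally its weight.
  m = 0000 → c = 000000000, weight = 0.
  m = 1000 → c = 001111100, weight = 5.
  m = 0100 → c = 011101000, weight = 4.
  m = 1100 → c = 010010100, weight = 3.
  m = 0010 → c = 110010100, weight = 4.
  m = 1010 → c = 111101000, weight = 5.
  m = 0110 → c = 101111100, weight = 6.
  m = 1110 → c = 100000000, weight = 1.
  m = 0001 → c = 100111011, weight = 6.
  m = 1001 → c = 101000111, weight = 5.
  m = 0101 → c = 111010011, weight = 6.
  m = 1101 → c = 110101111, weight = 7.
  m = 0011 → c = 010101111, weight = 6.
  m = 1011 → c = 011010011, weight = 5.
  m = 0111 → c = 001000111, weight = 4.
  m = 1111 → c = 000111011, weight = 5.
Tally weights:
  weight 0: 1 codewords.
  weight 1: 1 codewords.
  weight 3: 1 codewords.
  weight 4: 3 codewords.
  weight 5: 5 codewords.
  weight 6: 4 codewords.
  weight 7: 1 codewords.
Minimum distance d = smallest w > 0 with A_w > 0 = 1.
Sanity: Σ A_w = 16 = 2^4 = 16 ✓.


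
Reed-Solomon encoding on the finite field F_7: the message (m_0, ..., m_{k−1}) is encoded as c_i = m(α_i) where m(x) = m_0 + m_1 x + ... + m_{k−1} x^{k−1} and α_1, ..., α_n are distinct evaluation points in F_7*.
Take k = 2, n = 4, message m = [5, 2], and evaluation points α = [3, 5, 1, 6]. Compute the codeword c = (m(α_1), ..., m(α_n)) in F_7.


c = [4, 1, 0, 3]

Message polynomial: m(x) = 5 + 2·x (mod 7).
For each evaluation point α_i, compute m(α_i) mod 7:
  α_1 = 3: Horner steps 2 → 4, so m(3) = 4.
  α_2 = 5: Horner steps 2 → 1, so m(5) = 1.
  α_3 = 1: Horner steps 2 → 0, so m(1) = 0.
  α_4 = 6: Horner steps 2 → 3, so m(6) = 3.
Codeword c = [4, 1, 0, 3] ∈ F_7^4.


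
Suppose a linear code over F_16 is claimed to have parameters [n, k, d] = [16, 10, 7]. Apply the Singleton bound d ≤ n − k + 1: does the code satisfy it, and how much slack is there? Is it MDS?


Singleton RHS = n − k + 1 = 7, slack = 0, bound satisfied, MDS.

Singleton bound: d ≤ n − k + 1.
Here n = 16, k = 10, so n − k + 1 = 7.
Given d = 7, check d ≤ 7: YES.
Slack = (n − k + 1) − d = 0.
The code is MDS (slack = 0).
Description: the claimed parameters are [16, 10, 7]_16; such a code would be MDS (meets Singleton bound).


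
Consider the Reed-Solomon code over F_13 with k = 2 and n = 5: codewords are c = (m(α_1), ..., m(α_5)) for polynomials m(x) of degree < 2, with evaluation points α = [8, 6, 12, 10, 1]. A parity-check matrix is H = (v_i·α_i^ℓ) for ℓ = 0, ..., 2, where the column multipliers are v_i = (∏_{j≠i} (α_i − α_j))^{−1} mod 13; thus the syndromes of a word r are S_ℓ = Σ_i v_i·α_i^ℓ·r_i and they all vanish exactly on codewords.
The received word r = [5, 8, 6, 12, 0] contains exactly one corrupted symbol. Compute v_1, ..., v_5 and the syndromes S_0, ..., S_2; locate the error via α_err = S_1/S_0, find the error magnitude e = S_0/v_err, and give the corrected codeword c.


S = (7, 3, 5), error at position 2, error magnitude e = 10, c = [5, 11, 6, 12, 0].

Step 1: column multipliers v_i = (∏_{j≠i}(α_i − α_j))^{−1} mod 13.
  i = 1 (α = 8): (8−6)(8−12)(8−10)(8−1) = 2·(−4)·(−2)·7 = 112 ≡ 8, so v_1 = 8^{−1} = 5 (mod 13).
  i = 2 (α = 6): (6−8)(6−12)(6−10)(6−1) = (−2)·(−6)·(−4)·5 = −240 ≡ 7, so v_2 = 7^{−1} = 2 (mod 13).
  i = 3 (α = 12): (12−8)(12−6)(12−10)(12−1) = 4·6·2·11 = 528 ≡ 8, so v_3 = 8^{−1} = 5 (mod 13).
  i = 4 (α = 10): (10−8)(10−6)(10−12)(10−1) = 2·4·(−2)·9 = −144 ≡ 12, so v_4 = 12^{−1} = 12 (mod 13).
  i = 5 (α = 1): (1−8)(1−6)(1−12)(1−10) = (−7)·(−5)·(−11)·(−9) = 3465 ≡ 7, so v_5 = 7^{−1} = 2 (mod 13).
  v = [5, 2, 5, 12, 2].
Step 2: syndromes of r = [5, 8, 6, 12, 0] (all sums mod 13).
  S_0 = Σ v_i r_i = 5·5 + 2·8 + 5·6 + 12·12 + 2·0 = 215 ≡ 7.
  S_1 = Σ v_i α_i r_i = 5·8·5 + 2·6·8 + 5·12·6 + 12·10·12 + 2·1·0 = 2096 ≡ 3.
  α_i^2 mod 13 = [12, 10, 1, 9, 1].
  S_2 = Σ v_i α_i^2 r_i = 5·12·5 + 2·10·8 + 5·1·6 + 12·9·12 + 2·1·0 = 1786 ≡ 5.
  S = (7, 3, 5) ≠ 0, so r is not a codeword (an error is present).
Step 3: locate the error. For a single error e at position i, S_ℓ = v_i·e·α_i^ℓ, so α_err = S_1/S_0.
  S_0^{−1} = 7^{−1} = 2 (mod 13), so α_err = 3·2 = 6 ≡ 6 = α_2. Error position i = 2.
  Consistency check: S_2/S_1 = 5·9 = 45 ≡ 6 = α_err ✓ (single-error assumption holds).
Step 4: error magnitude e = S_0/v_2 = S_0·∏_{j≠2}(α_2 − α_j) = 7·7 = 49 ≡ 10 (mod 13).
Step 5: correct position 2: c_2 = r_2 − e = 8 − 10 ≡ 11 (mod 13). Hence c = [5, 11, 6, 12, 0].
  Check: interpolating c through the α_i gives m(x) = 3 + 10·x (degree < 2) with m(α_i) = c_i for every i, so c is indeed a codeword.


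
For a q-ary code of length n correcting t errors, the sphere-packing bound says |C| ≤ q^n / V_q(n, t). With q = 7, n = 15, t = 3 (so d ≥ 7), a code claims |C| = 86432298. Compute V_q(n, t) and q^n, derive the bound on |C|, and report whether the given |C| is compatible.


V_q(n, t) = 102151, q^n = 4747561509943, Hamming bound = 46475918, |C| = 86432298 > bound (violated).

Step 1: Compute V_q(n, t) = Σ_{j=0}^3 C(n, j) (q−1)^j.
  j = 0: C(15,0)·(6)^0 = 1·1 = 1.
  j = 1: C(15,1)·(6)^1 = 15·6 = 90.
  j = 2: C(15,2)·(6)^2 = 105·36 = 3780.
  j = 3: C(15,3)·(6)^3 = 455·216 = 98280.
  V_q(n, t) = 1 + 90 + 3780 + 98280 = 102151.
Step 2: q^n = 7^15 = 4747561509943.
Step 3: Hamming bound ⌊q^n / V_q(n,t)⌋ = ⌊4747561509943/102151⌋ = 46475918.
Step 4: Compare |C| = 86432298 to 46475918: violated.
The claimed |C| lies above the Hamming bound, so no 7-ary code of length 15 with d ≥ 7 can have 86432298 codewords.


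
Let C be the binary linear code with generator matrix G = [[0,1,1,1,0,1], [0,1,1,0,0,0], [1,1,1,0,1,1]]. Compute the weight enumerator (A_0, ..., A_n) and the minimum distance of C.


Weight distribution: A_0 = 1, A_2 = 2, A_3 = 2, A_4 = 1, A_5 = 2. Minimum distance d = 2.

Enumerate all 2^3 = 8 messages m ∈ F_2^3.
For each, compute codeword c = mG in F_2^6, then tally its weight.
  m = 000 → c = 000000, weight = 0.
  m = 100 → c = 011101, weight = 4.
  m = 010 → c = 011000, weight = 2.
  m = 110 → c = 000101, weight = 2.
  m = 001 → c = 111011, weight = 5.
  m = 101 → c = 100110, weight = 3.
  m = 011 → c = 100011, weight = 3.
  m = 111 → c = 111110, weight = 5.
Tally weights:
  weight 0: 1 codewords.
  weight 2: 2 codewords.
  weight 3: 2 codewords.
  weight 4: 1 codewords.
  weight 5: 2 codewords.
Minimum distance d = smallest w > 0 with A_w > 0 = 2.
Sanity: Σ A_w = 8 = 2^3 = 8 ✓.


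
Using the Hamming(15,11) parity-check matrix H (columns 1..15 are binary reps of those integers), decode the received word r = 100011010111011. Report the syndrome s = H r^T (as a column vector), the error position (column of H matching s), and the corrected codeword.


s = (0, 1, 1, 0)^T, error position = 6, corrected codeword c = 100010010111011

Compute s = H r^T mod 2 one row at a time:
  s_1 = 1 + 0 + 1 + 1 + 1 + 0 + 1 + 1 = 6 ≡ 0 (mod 2).
  s_2 = 0 + 1 + 1 + 0 + 1 + 0 + 1 + 1 = 5 ≡ 1 (mod 2).
  s_3 = 0 + 0 + 1 + 0 + 1 + 1 + 1 + 1 = 5 ≡ 1 (mod 2).
  s_4 = 1 + 0 + 1 + 0 + 0 + 1 + 0 + 1 = 4 ≡ 0 (mod 2).
s = (0, 1, 1, 0)^T — this equals column 6 of H (binary 0110), so error is at position 6.
Correct: flip bit 6 of r = 100011010111011 to get c = 100010010111011.


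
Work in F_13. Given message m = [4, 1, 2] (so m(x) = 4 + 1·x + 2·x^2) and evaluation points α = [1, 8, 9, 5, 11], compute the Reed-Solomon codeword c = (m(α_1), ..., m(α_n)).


c = [7, 10, 6, 7, 10]

Message polynomial: m(x) = 4 + 1·x + 2·x^2 (mod 13).
For each evaluation point α_i, compute m(α_i) mod 13:
  α_1 = 1: Horner steps 2 → 3 → 7, so m(1) = 7.
  α_2 = 8: Horner steps 2 → 4 → 10, so m(8) = 10.
  α_3 = 9: Horner steps 2 → 6 → 6, so m(9) = 6.
  α_4 = 5: Horner steps 2 → 11 → 7, so m(5) = 7.
  α_5 = 11: Horner steps 2 → 10 → 10, so m(11) = 10.
Codeword c = [7, 10, 6, 7, 10] ∈ F_13^5.


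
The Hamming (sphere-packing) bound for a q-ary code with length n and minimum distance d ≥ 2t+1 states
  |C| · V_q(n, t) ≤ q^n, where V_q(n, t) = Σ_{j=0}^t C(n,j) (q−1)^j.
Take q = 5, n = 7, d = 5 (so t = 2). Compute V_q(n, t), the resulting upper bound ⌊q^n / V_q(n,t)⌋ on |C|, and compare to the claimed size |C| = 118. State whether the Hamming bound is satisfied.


V_q(n, t) = 365, q^n = 78125, Hamming bound = 214, |C| = 118 ≤ bound (satisfied).

Step 1: Compute V_q(n, t) = Σ_{j=0}^2 C(n, j) (q−1)^j.
  j = 0: C(7,0)·(4)^0 = 1·1 = 1.
  j = 1: C(7,1)·(4)^1 = 7·4 = 28.
  j = 2: C(7,2)·(4)^2 = 21·16 = 336.
  V_q(n, t) = 1 + 28 + 336 = 365.
Step 2: q^n = 5^7 = 78125.
Step 3: Hamming bound ⌊q^n / V_q(n,t)⌋ = ⌊78125/365⌋ = 214.
Step 4: Compare |C| = 118 to 214: satisfied.
The claimed |C| lies below the Hamming bound.


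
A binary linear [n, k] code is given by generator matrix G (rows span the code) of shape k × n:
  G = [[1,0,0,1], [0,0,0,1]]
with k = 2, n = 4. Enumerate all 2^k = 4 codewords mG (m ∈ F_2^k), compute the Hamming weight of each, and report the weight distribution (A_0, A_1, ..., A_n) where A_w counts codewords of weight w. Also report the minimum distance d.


Weight distribution: A_0 = 1, A_1 = 2, A_2 = 1. Minimum distance d = 1.

Enumerate all 2^2 = 4 messages m ∈ F_2^2.
For each, compute codeword c = mG in F_2^4, then tally its weight.
  m = 00 → c = 0000, weight = 0.
  m = 10 → c = 1001, weight = 2.
  m = 01 → c = 0001, weight = 1.
  m = 11 → c = 1000, weight = 1.
Tally weights:
  weight 0: 1 codewords.
  weight 1: 2 codewords.
  weight 2: 1 codewords.
Minimum distance d = smallest w > 0 with A_w > 0 = 1.
Sanity: Σ A_w = 4 = 2^2 = 4 ✓.


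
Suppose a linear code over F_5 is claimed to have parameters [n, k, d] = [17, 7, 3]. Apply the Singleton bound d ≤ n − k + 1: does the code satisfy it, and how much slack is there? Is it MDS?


Singleton RHS = n − k + 1 = 11, slack = 8, bound satisfied, not MDS.

Singleton bound: d ≤ n − k + 1.
Here n = 17, k = 7, so n − k + 1 = 11.
Given d = 3, check d ≤ 11: YES.
Slack = (n − k + 1) − d = 8.
The code is NOT MDS (slack = 8 > 0).
Description: the claimed parameters are [17, 7, 3]_5; such a code would be non-MDS.


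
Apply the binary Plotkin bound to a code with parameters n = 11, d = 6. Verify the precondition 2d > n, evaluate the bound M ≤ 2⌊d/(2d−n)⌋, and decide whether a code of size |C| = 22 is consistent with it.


Plotkin bound M ≤ 12; given |C| = 22 > bound (violated).

Check applicability: 2d = 12, n = 11.
2d − n = 1 > 0, so Plotkin applies.
Compute d/(2d−n) = 6/1 ≈ 6.0000.
⌊d/(2d−n)⌋ = 6.
Plotkin bound: M ≤ 2·6 = 12.
Given |C| = 22, check: VIOLATED.
This |C| is above the Plotkin bound, so no binary code with n = 11, d = 6 and 22 codewords exists.


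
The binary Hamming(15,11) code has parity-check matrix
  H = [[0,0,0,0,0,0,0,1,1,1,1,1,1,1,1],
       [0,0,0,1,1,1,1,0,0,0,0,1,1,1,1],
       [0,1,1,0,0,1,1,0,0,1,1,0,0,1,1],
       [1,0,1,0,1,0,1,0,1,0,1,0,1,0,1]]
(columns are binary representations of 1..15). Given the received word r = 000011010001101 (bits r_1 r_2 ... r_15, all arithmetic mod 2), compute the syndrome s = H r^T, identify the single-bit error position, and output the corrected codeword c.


s = (0, 1, 0, 1)^T, error position = 5, corrected codeword c = 000001010001101

Compute s = H r^T mod 2 one row at a time:
  s_1 = 1 + 0 + 0 + 0 + 1 + 1 + 0 + 1 = 4 ≡ 0 (mod 2).
  s_2 = 0 + 1 + 1 + 0 + 1 + 1 + 0 + 1 = 5 ≡ 1 (mod 2).
  s_3 = 0 + 0 + 1 + 0 + 0 + 0 + 0 + 1 = 2 ≡ 0 (mod 2).
  s_4 = 0 + 0 + 1 + 0 + 0 + 0 + 1 + 1 = 3 ≡ 1 (mod 2).
s = (0, 1, 0, 1)^T — this equals column 5 of H (binary 0101), so error is at position 5.
Correct: flip bit 5 of r = 000011010001101 to get c = 000001010001101.


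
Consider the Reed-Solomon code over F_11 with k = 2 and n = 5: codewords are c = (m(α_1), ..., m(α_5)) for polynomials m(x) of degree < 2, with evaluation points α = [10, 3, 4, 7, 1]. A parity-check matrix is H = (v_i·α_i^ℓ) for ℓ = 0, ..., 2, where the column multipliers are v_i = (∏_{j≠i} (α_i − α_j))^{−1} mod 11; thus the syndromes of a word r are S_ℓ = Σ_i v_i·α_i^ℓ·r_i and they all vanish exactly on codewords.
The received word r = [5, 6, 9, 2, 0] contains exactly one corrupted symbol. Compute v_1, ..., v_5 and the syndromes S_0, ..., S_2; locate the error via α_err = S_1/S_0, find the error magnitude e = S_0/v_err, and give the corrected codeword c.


S = (7, 5, 2), error at position 4, error magnitude e = 6, c = [5, 6, 9, 7, 0].

Step 1: column multipliers v_i = (∏_{j≠i}(α_i − α_j))^{−1} mod 11.
  i = 1 (α = 10): (10−3)(10−4)(10−7)(10−1) = 7·6·3·9 = 1134 ≡ 1, so v_1 = 1^{−1} = 1 (mod 11).
  i = 2 (α = 3): (3−10)(3−4)(3−7)(3−1) = (−7)·(−1)·(−4)·2 = −56 ≡ 10, so v_2 = 10^{−1} = 10 (mod 11).
  i = 3 (α = 4): (4−10)(4−3)(4−7)(4−1) = (−6)·1·(−3)·3 = 54 ≡ 10, so v_3 = 10^{−1} = 10 (mod 11).
  i = 4 (α = 7): (7−10)(7−3)(7−4)(7−1) = (−3)·4·3·6 = −216 ≡ 4, so v_4 = 4^{−1} = 3 (mod 11).
  i = 5 (α = 1): (1−10)(1−3)(1−4)(1−7) = (−9)·(−2)·(−3)·(−6) = 324 ≡ 5, so v_5 = 5^{−1} = 9 (mod 11).
  v = [1, 10, 10, 3, 9].
Step 2: syndromes of r = [5, 6, 9, 2, 0] (all sums mod 11).
  S_0 = Σ v_i r_i = 1·5 + 10·6 + 10·9 + 3·2 + 9·0 = 161 ≡ 7.
  S_1 = Σ v_i α_i r_i = 1·10·5 + 10·3·6 + 10·4·9 + 3·7·2 + 9·1·0 = 632 ≡ 5.
  α_i^2 mod 11 = [1, 9, 5, 5, 1].
  S_2 = Σ v_i α_i^2 r_i = 1·1·5 + 10·9·6 + 10·5·9 + 3·5·2 + 9·1·0 = 1025 ≡ 2.
  S = (7, 5, 2) ≠ 0, so r is not a codeword (an error is present).
Step 3: locate the error. For a single error e at position i, S_ℓ = v_i·e·α_i^ℓ, so α_err = S_1/S_0.
  S_0^{−1} = 7^{−1} = 8 (mod 11), so α_err = 5·8 = 40 ≡ 7 = α_4. Error position i = 4.
  Consistency check: S_2/S_1 = 2·9 = 18 ≡ 7 = α_err ✓ (single-error assumption holds).
Step 4: error magnitude e = S_0/v_4 = S_0·∏_{j≠4}(α_4 − α_j) = 7·4 = 28 ≡ 6 (mod 11).
Step 5: correct position 4: c_4 = r_4 − e = 2 − 6 ≡ 7 (mod 11). Hence c = [5, 6, 9, 7, 0].
  Check: interpolating c through the α_i gives m(x) = 8 + 3·x (degree < 2) with m(α_i) = c_i for every i, so c is indeed a codeword.


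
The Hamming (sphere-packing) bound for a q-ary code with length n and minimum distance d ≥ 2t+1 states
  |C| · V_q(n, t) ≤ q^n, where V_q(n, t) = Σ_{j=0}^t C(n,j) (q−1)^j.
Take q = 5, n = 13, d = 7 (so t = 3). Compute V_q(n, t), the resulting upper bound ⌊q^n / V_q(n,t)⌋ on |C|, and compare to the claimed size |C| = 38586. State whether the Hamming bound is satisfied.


V_q(n, t) = 19605, q^n = 1220703125, Hamming bound = 62264, |C| = 38586 ≤ bound (satisfied).

Step 1: Compute V_q(n, t) = Σ_{j=0}^3 C(n, j) (q−1)^j.
  j = 0: C(13,0)·(4)^0 = 1·1 = 1.
  j = 1: C(13,1)·(4)^1 = 13·4 = 52.
  j = 2: C(13,2)·(4)^2 = 78·16 = 1248.
  j = 3: C(13,3)·(4)^3 = 286·64 = 18304.
  V_q(n, t) = 1 + 52 + 1248 + 18304 = 19605.
Step 2: q^n = 5^13 = 1220703125.
Step 3: Hamming bound ⌊q^n / V_q(n,t)⌋ = ⌊1220703125/19605⌋ = 62264.
Step 4: Compare |C| = 38586 to 62264: satisfied.
The claimed |C| lies below the Hamming bound.


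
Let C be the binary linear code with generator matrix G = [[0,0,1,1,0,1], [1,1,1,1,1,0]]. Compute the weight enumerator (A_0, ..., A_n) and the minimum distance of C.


Weight distribution: A_0 = 1, A_3 = 1, A_4 = 1, A_5 = 1. Minimum distance d = 3.

Enumerate all 2^2 = 4 messages m ∈ F_2^2.
For each, compute codeword c = mG in F_2^6, then tally its weight.
  m = 00 → c = 000000, weight = 0.
  m = 10 → c = 001101, weight = 3.
  m = 01 → c = 111110, weight = 5.
  m = 11 → c = 110011, weight = 4.
Tally weights:
  weight 0: 1 codewords.
  weight 3: 1 codewords.
  weight 4: 1 codewords.
  weight 5: 1 codewords.
Minimum distance d = smallest w > 0 with A_w > 0 = 3.
Sanity: Σ A_w = 4 = 2^2 = 4 ✓.


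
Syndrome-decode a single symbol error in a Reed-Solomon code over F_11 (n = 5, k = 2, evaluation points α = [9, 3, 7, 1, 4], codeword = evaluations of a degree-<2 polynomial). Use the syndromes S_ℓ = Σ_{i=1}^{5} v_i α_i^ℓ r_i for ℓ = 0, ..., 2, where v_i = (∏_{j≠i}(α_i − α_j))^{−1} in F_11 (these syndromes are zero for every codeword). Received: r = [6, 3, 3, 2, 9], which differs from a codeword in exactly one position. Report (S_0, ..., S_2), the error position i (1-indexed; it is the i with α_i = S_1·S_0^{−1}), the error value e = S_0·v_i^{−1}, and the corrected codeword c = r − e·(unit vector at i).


S = (2, 3, 10), error at position 3, error magnitude e = 9, c = [6, 3, 5, 2, 9].

Step 1: column multipliers v_i = (∏_{j≠i}(α_i − α_j))^{−1} mod 11.
  i = 1 (α = 9): (9−3)(9−7)(9−1)(9−4) = 6·2·8·5 = 480 ≡ 7, so v_1 = 7^{−1} = 8 (mod 11).
  i = 2 (α = 3): (3−9)(3−7)(3−1)(3−4) = (−6)·(−4)·2·(−1) = −48 ≡ 7, so v_2 = 7^{−1} = 8 (mod 11).
  i = 3 (α = 7): (7−9)(7−3)(7−1)(7−4) = (−2)·4·6·3 = −144 ≡ 10, so v_3 = 10^{−1} = 10 (mod 11).
  i = 4 (α = 1): (1−9)(1−3)(1−7)(1−4) = (−8)·(−2)·(−6)·(−3) = 288 ≡ 2, so v_4 = 2^{−1} = 6 (mod 11).
  i = 5 (α = 4): (4−9)(4−3)(4−7)(4−1) = (−5)·1·(−3)·3 = 45 ≡ 1, so v_5 = 1^{−1} = 1 (mod 11).
  v = [8, 8, 10, 6, 1].
Step 2: syndromes of r = [6, 3, 3, 2, 9] (all sums mod 11).
  S_0 = Σ v_i r_i = 8·6 + 8·3 + 10·3 + 6·2 + 1·9 = 123 ≡ 2.
  S_1 = Σ v_i α_i r_i = 8·9·6 + 8·3·3 + 10·7·3 + 6·1·2 + 1·4·9 = 762 ≡ 3.
  α_i^2 mod 11 = [4, 9, 5, 1, 5].
  S_2 = Σ v_i α_i^2 r_i = 8·4·6 + 8·9·3 + 10·5·3 + 6·1·2 + 1·5·9 = 615 ≡ 10.
  S = (2, 3, 10) ≠ 0, so r is not a codeword (an error is present).
Step 3: locate the error. For a single error e at position i, S_ℓ = v_i·e·α_i^ℓ, so α_err = S_1/S_0.
  S_0^{−1} = 2^{−1} = 6 (mod 11), so α_err = 3·6 = 18 ≡ 7 = α_3. Error position i = 3.
  Consistency check: S_2/S_1 = 10·4 = 40 ≡ 7 = α_err ✓ (single-error assumption holds).
Step 4: error magnitude e = S_0/v_3 = S_0·∏_{j≠3}(α_3 − α_j) = 2·10 = 20 ≡ 9 (mod 11).
Step 5: correct position 3: c_3 = r_3 − e = 3 − 9 ≡ 5 (mod 11). Hence c = [6, 3, 5, 2, 9].
  Check: interpolating c through the α_i gives m(x) = 7 + 6·x (degree < 2) with m(α_i) = c_i for every i, so c is indeed a codeword.


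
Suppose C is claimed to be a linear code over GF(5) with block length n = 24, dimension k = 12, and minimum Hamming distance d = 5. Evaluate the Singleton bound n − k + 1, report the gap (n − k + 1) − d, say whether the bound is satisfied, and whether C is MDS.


Singleton RHS = n − k + 1 = 13, slack = 8, bound satisfied, not MDS.

Singleton bound: d ≤ n − k + 1.
Here n = 24, k = 12, so n − k + 1 = 13.
Given d = 5, check d ≤ 13: YES.
Slack = (n − k + 1) − d = 8.
The code is NOT MDS (slack = 8 > 0).
Description: the claimed parameters are [24, 12, 5]_5; such a code would be non-MDS.


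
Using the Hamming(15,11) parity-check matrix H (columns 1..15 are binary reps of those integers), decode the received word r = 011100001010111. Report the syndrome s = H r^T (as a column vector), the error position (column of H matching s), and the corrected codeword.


s = (1, 0, 1, 1)^T, error position = 11, corrected codeword c = 011100001000111

Compute s = H r^T mod 2 one row at a time:
  s_1 = 0 + 1 + 0 + 1 + 0 + 1 + 1 + 1 = 5 ≡ 1 (mod 2).
  s_2 = 1 + 0 + 0 + 0 + 0 + 1 + 1 + 1 = 4 ≡ 0 (mod 2).
  s_3 = 1 + 1 + 0 + 0 + 0 + 1 + 1 + 1 = 5 ≡ 1 (mod 2).
  s_4 = 0 + 1 + 0 + 0 + 1 + 1 + 1 + 1 = 5 ≡ 1 (mod 2).
s = (1, 0, 1, 1)^T — this equals column 11 of H (binary 1011), so error is at position 11.
Correct: flip bit 11 of r = 011100001010111 to get c = 011100001000111.


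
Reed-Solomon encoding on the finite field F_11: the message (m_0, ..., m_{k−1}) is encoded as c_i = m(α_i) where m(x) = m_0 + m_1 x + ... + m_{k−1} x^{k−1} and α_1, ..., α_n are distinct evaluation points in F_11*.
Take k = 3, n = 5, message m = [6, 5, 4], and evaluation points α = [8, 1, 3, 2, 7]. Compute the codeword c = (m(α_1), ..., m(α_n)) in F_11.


c = [5, 4, 2, 10, 6]

Message polynomial: m(x) = 6 + 5·x + 4·x^2 (mod 11).
For each evaluation point α_i, compute m(α_i) mod 11:
  α_1 = 8: Horner steps 4 → 4 → 5, so m(8) = 5.
  α_2 = 1: Horner steps 4 → 9 → 4, so m(1) = 4.
  α_3 = 3: Horner steps 4 → 6 → 2, so m(3) = 2.
  α_4 = 2: Horner steps 4 → 2 → 10, so m(2) = 10.
  α_5 = 7: Horner steps 4 → 0 → 6, so m(7) = 6.
Codeword c = [5, 4, 2, 10, 6] ∈ F_11^5.


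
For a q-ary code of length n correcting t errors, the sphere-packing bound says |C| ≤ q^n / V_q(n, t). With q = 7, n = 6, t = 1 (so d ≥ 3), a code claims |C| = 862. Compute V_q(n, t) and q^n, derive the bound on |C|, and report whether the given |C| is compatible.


V_q(n, t) = 37, q^n = 117649, Hamming bound = 3179, |C| = 862 ≤ bound (satisfied).

Step 1: Compute V_q(n, t) = Σ_{j=0}^1 C(n, j) (q−1)^j.
  j = 0: C(6,0)·(6)^0 = 1·1 = 1.
  j = 1: C(6,1)·(6)^1 = 6·6 = 36.
  V_q(n, t) = 1 + 36 = 37.
Step 2: q^n = 7^6 = 117649.
Step 3: Hamming bound ⌊q^n / V_q(n,t)⌋ = ⌊117649/37⌋ = 3179.
Step 4: Compare |C| = 862 to 3179: satisfied.
The claimed |C| lies below the Hamming bound.


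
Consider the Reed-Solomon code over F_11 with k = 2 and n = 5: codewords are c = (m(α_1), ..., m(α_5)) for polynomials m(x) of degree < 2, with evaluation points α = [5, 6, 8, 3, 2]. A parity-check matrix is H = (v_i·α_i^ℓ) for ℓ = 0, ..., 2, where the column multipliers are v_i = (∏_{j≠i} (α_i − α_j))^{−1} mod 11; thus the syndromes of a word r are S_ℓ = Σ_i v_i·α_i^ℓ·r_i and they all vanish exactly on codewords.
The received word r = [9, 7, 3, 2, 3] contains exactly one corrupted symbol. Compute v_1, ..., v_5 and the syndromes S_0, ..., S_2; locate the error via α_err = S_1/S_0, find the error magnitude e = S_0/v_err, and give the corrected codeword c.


S = (9, 7, 3), error at position 5, error magnitude e = 10, c = [9, 7, 3, 2, 4].

Step 1: column multipliers v_i = (∏_{j≠i}(α_i − α_j))^{−1} mod 11.
  i = 1 (α = 5): (5−6)(5−8)(5−3)(5−2) = (−1)·(−3)·2·3 = 18 ≡ 7, so v_1 = 7^{−1} = 8 (mod 11).
  i = 2 (α = 6): (6−5)(6−8)(6−3)(6−2) = 1·(−2)·3·4 = −24 ≡ 9, so v_2 = 9^{−1} = 5 (mod 11).
  i = 3 (α = 8): (8−5)(8−6)(8−3)(8−2) = 3·2·5·6 = 180 ≡ 4, so v_3 = 4^{−1} = 3 (mod 11).
  i = 4 (α = 3): (3−5)(3−6)(3−8)(3−2) = (−2)·(−3)·(−5)·1 = −30 ≡ 3, so v_4 = 3^{−1} = 4 (mod 11).
  i = 5 (α = 2): (2−5)(2−6)(2−8)(2−3) = (−3)·(−4)·(−6)·(−1) = 72 ≡ 6, so v_5 = 6^{−1} = 2 (mod 11).
  v = [8, 5, 3, 4, 2].
Step 2: syndromes of r = [9, 7, 3, 2, 3] (all sums mod 11).
  S_0 = Σ v_i r_i = 8·9 + 5·7 + 3·3 + 4·2 + 2·3 = 130 ≡ 9.
  S_1 = Σ v_i α_i r_i = 8·5·9 + 5·6·7 + 3·8·3 + 4·3·2 + 2·2·3 = 678 ≡ 7.
  α_i^2 mod 11 = [3, 3, 9, 9, 4].
  S_2 = Σ v_i α_i^2 r_i = 8·3·9 + 5·3·7 + 3·9·3 + 4·9·2 + 2·4·3 = 498 ≡ 3.
  S = (9, 7, 3) ≠ 0, so r is not a codeword (an error is present).
Step 3: locate the error. For a single error e at position i, S_ℓ = v_i·e·α_i^ℓ, so α_err = S_1/S_0.
  S_0^{−1} = 9^{−1} = 5 (mod 11), so α_err = 7·5 = 35 ≡ 2 = α_5. Error position i = 5.
  Consistency check: S_2/S_1 = 3·8 = 24 ≡ 2 = α_err ✓ (single-error assumption holds).
Step 4: error magnitude e = S_0/v_5 = S_0·∏_{j≠5}(α_5 − α_j) = 9·6 = 54 ≡ 10 (mod 11).
Step 5: correct position 5: c_5 = r_5 − e = 3 − 10 ≡ 4 (mod 11). Hence c = [9, 7, 3, 2, 4].
  Check: interpolating c through the α_i gives m(x) = 8 + 9·x (degree < 2) with m(α_i) = c_i for every i, so c is indeed a codeword.


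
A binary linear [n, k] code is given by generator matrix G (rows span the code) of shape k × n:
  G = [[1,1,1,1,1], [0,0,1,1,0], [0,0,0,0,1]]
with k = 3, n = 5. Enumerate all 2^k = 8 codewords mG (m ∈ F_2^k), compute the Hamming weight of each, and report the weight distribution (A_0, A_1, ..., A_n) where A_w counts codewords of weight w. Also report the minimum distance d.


Weight distribution: A_0 = 1, A_1 = 1, A_2 = 2, A_3 = 2, A_4 = 1, A_5 = 1. Minimum distance d = 1.

Enumerate all 2^3 = 8 messages m ∈ F_2^3.
For each, compute codeword c = mG in F_2^5, then tally its weight.
  m = 000 → c = 00000, weight = 0.
  m = 100 → c = 11111, weight = 5.
  m = 010 → c = 00110, weight = 2.
  m = 110 → c = 11001, weight = 3.
  m = 001 → c = 00001, weight = 1.
  m = 101 → c = 11110, weight = 4.
  m = 011 → c = 00111, weight = 3.
  m = 111 → c = 11000, weight = 2.
Tally weights:
  weight 0: 1 codewords.
  weight 1: 1 codewords.
  weight 2: 2 codewords.
  weight 3: 2 codewords.
  weight 4: 1 codewords.
  weight 5: 1 codewords.
Minimum distance d = smallest w > 0 with A_w > 0 = 1.
Sanity: Σ A_w = 8 = 2^3 = 8 ✓.


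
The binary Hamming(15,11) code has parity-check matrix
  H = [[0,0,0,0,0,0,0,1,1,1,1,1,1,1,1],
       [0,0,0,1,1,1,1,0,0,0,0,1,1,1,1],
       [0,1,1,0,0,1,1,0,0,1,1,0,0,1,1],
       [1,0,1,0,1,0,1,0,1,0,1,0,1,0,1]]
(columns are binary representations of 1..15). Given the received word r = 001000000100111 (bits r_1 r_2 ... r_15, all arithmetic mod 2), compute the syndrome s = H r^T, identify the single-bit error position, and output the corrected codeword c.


s = (0, 1, 0, 1)^T, error position = 5, corrected codeword c = 001010000100111

Compute s = H r^T mod 2 one row at a time:
  s_1 = 0 + 0 + 1 + 0 + 0 + 1 + 1 + 1 = 4 ≡ 0 (mod 2).
  s_2 = 0 + 0 + 0 + 0 + 0 + 1 + 1 + 1 = 3 ≡ 1 (mod 2).
  s_3 = 0 + 1 + 0 + 0 + 1 + 0 + 1 + 1 = 4 ≡ 0 (mod 2).
  s_4 = 0 + 1 + 0 + 0 + 0 + 0 + 1 + 1 = 3 ≡ 1 (mod 2).
s = (0, 1, 0, 1)^T — this equals column 5 of H (binary 0101), so error is at position 5.
Correct: flip bit 5 of r = 001000000100111 to get c = 001010000100111.


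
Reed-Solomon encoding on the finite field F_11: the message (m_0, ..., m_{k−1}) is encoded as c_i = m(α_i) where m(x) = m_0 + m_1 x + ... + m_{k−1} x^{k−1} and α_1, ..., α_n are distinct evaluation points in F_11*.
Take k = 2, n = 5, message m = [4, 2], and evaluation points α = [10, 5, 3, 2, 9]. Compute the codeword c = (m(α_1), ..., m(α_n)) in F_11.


c = [2, 3, 10, 8, 0]

Message polynomial: m(x) = 4 + 2·x (mod 11).
For each evaluation point α_i, compute m(α_i) mod 11:
  α_1 = 10: Horner steps 2 → 2, so m(10) = 2.
  α_2 = 5: Horner steps 2 → 3, so m(5) = 3.
  α_3 = 3: Horner steps 2 → 10, so m(3) = 10.
  α_4 = 2: Horner steps 2 → 8, so m(2) = 8.
  α_5 = 9: Horner steps 2 → 0, so m(9) = 0.
Codeword c = [2, 3, 10, 8, 0] ∈ F_11^5.


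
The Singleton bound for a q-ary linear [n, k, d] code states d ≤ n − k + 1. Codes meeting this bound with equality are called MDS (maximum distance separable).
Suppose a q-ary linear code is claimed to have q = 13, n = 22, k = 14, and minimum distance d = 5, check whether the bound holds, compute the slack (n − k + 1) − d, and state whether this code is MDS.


Singleton RHS = n − k + 1 = 9, slack = 4, bound satisfied, not MDS.

Singleton bound: d ≤ n − k + 1.
Here n = 22, k = 14, so n − k + 1 = 9.
Given d = 5, check d ≤ 9: YES.
Slack = (n − k + 1) − d = 4.
The code is NOT MDS (slack = 4 > 0).
Description: the claimed parameters are [22, 14, 5]_13; such a code would be non-MDS.


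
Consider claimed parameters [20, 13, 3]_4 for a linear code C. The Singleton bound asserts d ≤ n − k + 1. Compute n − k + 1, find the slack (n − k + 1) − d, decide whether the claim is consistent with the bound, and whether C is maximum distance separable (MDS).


Singleton RHS = n − k + 1 = 8, slack = 5, bound satisfied, not MDS.

Singleton bound: d ≤ n − k + 1.
Here n = 20, k = 13, so n − k + 1 = 8.
Given d = 3, check d ≤ 8: YES.
Slack = (n − k + 1) − d = 5.
The code is NOT MDS (slack = 5 > 0).
Description: the claimed parameters are [20, 13, 3]_4; such a code would be non-MDS.


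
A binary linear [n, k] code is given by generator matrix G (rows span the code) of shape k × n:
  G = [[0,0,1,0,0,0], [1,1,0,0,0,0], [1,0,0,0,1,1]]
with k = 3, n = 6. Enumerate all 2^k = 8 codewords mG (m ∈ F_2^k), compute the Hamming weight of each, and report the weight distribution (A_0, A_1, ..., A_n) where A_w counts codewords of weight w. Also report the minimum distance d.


Weight distribution: A_0 = 1, A_1 = 1, A_2 = 1, A_3 = 3, A_4 = 2. Minimum distance d = 1.

Enumerate all 2^3 = 8 messages m ∈ F_2^3.
For each, compute codeword c = mG in F_2^6, then tally its weight.
  m = 000 → c = 000000, weight = 0.
  m = 100 → c = 001000, weight = 1.
  m = 010 → c = 110000, weight = 2.
  m = 110 → c = 111000, weight = 3.
  m = 001 → c = 100011, weight = 3.
  m = 101 → c = 101011, weight = 4.
  m = 011 → c = 010011, weight = 3.
  m = 111 → c = 011011, weight = 4.
Tally weights:
  weight 0: 1 codewords.
  weight 1: 1 codewords.
  weight 2: 1 codewords.
  weight 3: 3 codewords.
  weight 4: 2 codewords.
Minimum distance d = smallest w > 0 with A_w > 0 = 1.
Sanity: Σ A_w = 8 = 2^3 = 8 ✓.


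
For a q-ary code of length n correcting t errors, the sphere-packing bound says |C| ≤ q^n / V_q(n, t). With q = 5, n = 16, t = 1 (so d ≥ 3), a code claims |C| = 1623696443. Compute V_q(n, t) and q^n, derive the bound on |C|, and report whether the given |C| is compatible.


V_q(n, t) = 65, q^n = 152587890625, Hamming bound = 2347506009, |C| = 1623696443 ≤ bound (satisfied).

Step 1: Compute V_q(n, t) = Σ_{j=0}^1 C(n, j) (q−1)^j.
  j = 0: C(16,0)·(4)^0 = 1·1 = 1.
  j = 1: C(16,1)·(4)^1 = 16·4 = 64.
  V_q(n, t) = 1 + 64 = 65.
Step 2: q^n = 5^16 = 152587890625.
Step 3: Hamming bound ⌊q^n / V_q(n,t)⌋ = ⌊152587890625/65⌋ = 2347506009.
Step 4: Compare |C| = 1623696443 to 2347506009: satisfied.
The claimed |C| lies below the Hamming bound.


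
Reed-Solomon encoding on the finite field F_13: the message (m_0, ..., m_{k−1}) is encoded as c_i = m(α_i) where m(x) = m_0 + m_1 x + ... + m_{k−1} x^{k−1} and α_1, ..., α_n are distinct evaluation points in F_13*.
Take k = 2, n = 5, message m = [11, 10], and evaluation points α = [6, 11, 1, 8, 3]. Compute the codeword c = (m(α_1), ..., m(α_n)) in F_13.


c = [6, 4, 8, 0, 2]

Message polynomial: m(x) = 11 + 10·x (mod 13).
For each evaluation point α_i, compute m(α_i) mod 13:
  α_1 = 6: Horner steps 10 → 6, so m(6) = 6.
  α_2 = 11: Horner steps 10 → 4, so m(11) = 4.
  α_3 = 1: Horner steps 10 → 8, so m(1) = 8.
  α_4 = 8: Horner steps 10 → 0, so m(8) = 0.
  α_5 = 3: Horner steps 10 → 2, so m(3) = 2.
Codeword c = [6, 4, 8, 0, 2] ∈ F_13^5.


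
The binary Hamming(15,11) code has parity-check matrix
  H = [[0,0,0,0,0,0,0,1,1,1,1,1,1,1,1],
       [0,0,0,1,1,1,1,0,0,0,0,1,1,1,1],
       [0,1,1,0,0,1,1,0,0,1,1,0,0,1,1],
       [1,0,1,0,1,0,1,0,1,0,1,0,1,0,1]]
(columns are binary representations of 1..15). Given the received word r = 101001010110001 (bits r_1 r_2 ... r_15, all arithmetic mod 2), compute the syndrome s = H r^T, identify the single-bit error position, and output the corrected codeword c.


s = (0, 0, 1, 0)^T, error position = 2, corrected codeword c = 111001010110001

Compute s = H r^T mod 2 one row at a time:
  s_1 = 1 + 0 + 1 + 1 + 0 + 0 + 0 + 1 = 4 ≡ 0 (mod 2).
  s_2 = 0 + 0 + 1 + 0 + 0 + 0 + 0 + 1 = 2 ≡ 0 (mod 2).
  s_3 = 0 + 1 + 1 + 0 + 1 + 1 + 0 + 1 = 5 ≡ 1 (mod 2).
  s_4 = 1 + 1 + 0 + 0 + 0 + 1 + 0 + 1 = 4 ≡ 0 (mod 2).
s = (0, 0, 1, 0)^T — this equals column 2 of H (binary 0010), so error is at position 2.
Correct: flip bit 2 of r = 101001010110001 to get c = 111001010110001.


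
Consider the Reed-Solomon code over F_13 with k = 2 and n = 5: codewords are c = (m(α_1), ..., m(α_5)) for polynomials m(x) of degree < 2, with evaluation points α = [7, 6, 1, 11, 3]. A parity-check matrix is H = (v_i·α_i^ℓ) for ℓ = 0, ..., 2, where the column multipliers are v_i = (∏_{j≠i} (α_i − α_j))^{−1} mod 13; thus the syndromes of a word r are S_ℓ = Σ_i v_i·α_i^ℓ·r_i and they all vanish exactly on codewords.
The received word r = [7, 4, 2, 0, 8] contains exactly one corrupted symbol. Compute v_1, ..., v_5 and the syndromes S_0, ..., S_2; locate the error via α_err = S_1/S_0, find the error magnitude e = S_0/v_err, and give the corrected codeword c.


S = (7, 12, 2), error at position 4, error magnitude e = 7, c = [7, 4, 2, 6, 8].

Step 1: column multipliers v_i = (∏_{j≠i}(α_i − α_j))^{−1} mod 13.
  i = 1 (α = 7): (7−6)(7−1)(7−11)(7−3) = 1·6·(−4)·4 = −96 ≡ 8, so v_1 = 8^{−1} = 5 (mod 13).
  i = 2 (α = 6): (6−7)(6−1)(6−11)(6−3) = (−1)·5·(−5)·3 = 75 ≡ 10, so v_2 = 10^{−1} = 4 (mod 13).
  i = 3 (α = 1): (1−7)(1−6)(1−11)(1−3) = (−6)·(−5)·(−10)·(−2) = 600 ≡ 2, so v_3 = 2^{−1} = 7 (mod 13).
  i = 4 (α = 11): (11−7)(11−6)(11−1)(11−3) = 4·5·10·8 = 1600 ≡ 1, so v_4 = 1^{−1} = 1 (mod 13).
  i = 5 (α = 3): (3−7)(3−6)(3−1)(3−11) = (−4)·(−3)·2·(−8) = −192 ≡ 3, so v_5 = 3^{−1} = 9 (mod 13).
  v = [5, 4, 7, 1, 9].
Step 2: syndromes of r = [7, 4, 2, 0, 8] (all sums mod 13).
  S_0 = Σ v_i r_i = 5·7 + 4·4 + 7·2 + 1·0 + 9·8 = 137 ≡ 7.
  S_1 = Σ v_i α_i r_i = 5·7·7 + 4·6·4 + 7·1·2 + 1·11·0 + 9·3·8 = 571 ≡ 12.
  α_i^2 mod 13 = [10, 10, 1, 4, 9].
  S_2 = Σ v_i α_i^2 r_i = 5·10·7 + 4·10·4 + 7·1·2 + 1·4·0 + 9·9·8 = 1172 ≡ 2.
  S = (7, 12, 2) ≠ 0, so r is not a codeword (an error is present).
Step 3: locate the error. For a single error e at position i, S_ℓ = v_i·e·α_i^ℓ, so α_err = S_1/S_0.
  S_0^{−1} = 7^{−1} = 2 (mod 13), so α_err = 12·2 = 24 ≡ 11 = α_4. Error position i = 4.
  Consistency check: S_2/S_1 = 2·12 = 24 ≡ 11 = α_err ✓ (single-error assumption holds).
Step 4: error magnitude e = S_0/v_4 = S_0·∏_{j≠4}(α_4 − α_j) = 7·1 = 7 ≡ 7 (mod 13).
Step 5: correct position 4: c_4 = r_4 − e = 0 − 7 ≡ 6 (mod 13). Hence c = [7, 4, 2, 6, 8].
  Check: interpolating c through the α_i gives m(x) = 12 + 3·x (degree < 2) with m(α_i) = c_i for every i, so c is indeed a codeword.
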